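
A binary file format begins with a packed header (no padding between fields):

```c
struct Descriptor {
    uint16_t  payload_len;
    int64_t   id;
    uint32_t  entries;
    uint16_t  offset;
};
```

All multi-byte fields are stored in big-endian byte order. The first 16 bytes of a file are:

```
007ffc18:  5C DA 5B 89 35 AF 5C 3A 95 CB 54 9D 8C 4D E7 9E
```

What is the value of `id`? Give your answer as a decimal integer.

`id` follows `payload_len` (2 bytes), so it starts at byte offset 2 and occupies 8 bytes.
Bytes at offsets 2..9: 5B 89 35 AF 5C 3A 95 CB.
In big-endian order the high byte comes first in memory.
The bytes are already most-significant first: 0x5B8935AF5C3A95CB.
0x5B8935AF5C3A95CB = 6595862156543694283.

6595862156543694283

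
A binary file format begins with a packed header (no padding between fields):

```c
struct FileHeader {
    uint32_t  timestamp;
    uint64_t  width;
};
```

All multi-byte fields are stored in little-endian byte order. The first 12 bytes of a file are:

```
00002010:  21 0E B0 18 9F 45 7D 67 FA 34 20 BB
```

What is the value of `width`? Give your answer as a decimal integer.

`width` follows `timestamp` (4 bytes), so it starts at byte offset 4 and occupies 8 bytes.
Bytes at offsets 4..11: 9F 45 7D 67 FA 34 20 BB.
In little-endian order the low byte comes first in memory.
Reassemble most-significant byte first: BB 20 34 FA 67 7D 45 9F → 0xBB2034FA677D459F.
0xBB2034FA677D459F = 13483835534429996447.

13483835534429996447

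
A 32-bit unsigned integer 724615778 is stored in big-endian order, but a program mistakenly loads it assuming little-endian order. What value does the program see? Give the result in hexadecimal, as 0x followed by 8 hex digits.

0x62C2302B

724615778 in 32-bit hexadecimal is 0x2B30C262.
Stored big-endian, the bytes at ascending addresses are 2B 30 C2 62.
Read back as little-endian, the first byte is least significant, giving 0x62C2302B.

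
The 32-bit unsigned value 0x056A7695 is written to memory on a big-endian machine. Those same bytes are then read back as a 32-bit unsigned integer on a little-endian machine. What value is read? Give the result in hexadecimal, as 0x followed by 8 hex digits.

Stored big-endian, the bytes at ascending addresses are 05 6A 76 95.
Read back as little-endian, the first byte is least significant, giving 0x95766A05.

0x95766A05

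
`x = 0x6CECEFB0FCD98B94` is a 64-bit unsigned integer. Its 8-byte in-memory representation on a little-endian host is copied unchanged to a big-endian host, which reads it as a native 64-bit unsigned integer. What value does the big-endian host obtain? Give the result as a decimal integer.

Stored little-endian, the bytes at ascending addresses are 94 8B D9 FC B0 EF EC 6C.
Read back as big-endian, the last byte is least significant, giving 0x948BD9FCB0EFEC6C.
0x948BD9FCB0EFEC6C = 10703888618699615340.

10703888618699615340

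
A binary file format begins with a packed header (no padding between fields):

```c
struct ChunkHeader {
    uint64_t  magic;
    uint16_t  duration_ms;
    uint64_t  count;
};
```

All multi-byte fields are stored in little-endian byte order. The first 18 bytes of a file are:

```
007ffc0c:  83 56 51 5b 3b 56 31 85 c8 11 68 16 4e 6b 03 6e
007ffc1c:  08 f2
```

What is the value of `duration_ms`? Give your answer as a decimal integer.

`duration_ms` follows `magic` (8 bytes), so it starts at byte offset 8 and occupies 2 bytes.
Bytes at offsets 8..9: C8 11.
In little-endian order the low byte comes first in memory.
Reassemble most-significant byte first: 11 C8 → 0x11C8.
0x11C8 = 4552.

4552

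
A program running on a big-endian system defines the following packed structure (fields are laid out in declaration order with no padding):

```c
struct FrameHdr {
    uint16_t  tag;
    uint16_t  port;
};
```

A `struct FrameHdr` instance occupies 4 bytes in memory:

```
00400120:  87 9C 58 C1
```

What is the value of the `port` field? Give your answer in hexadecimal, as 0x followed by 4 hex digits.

`port` follows `tag` (2 bytes), so it starts at byte offset 2 and occupies 2 bytes.
Bytes at offsets 2..3: 58 C1.
Big-endian: lowest address holds the most-significant byte.
The bytes are already most-significant first: 0x58C1.

0x58C1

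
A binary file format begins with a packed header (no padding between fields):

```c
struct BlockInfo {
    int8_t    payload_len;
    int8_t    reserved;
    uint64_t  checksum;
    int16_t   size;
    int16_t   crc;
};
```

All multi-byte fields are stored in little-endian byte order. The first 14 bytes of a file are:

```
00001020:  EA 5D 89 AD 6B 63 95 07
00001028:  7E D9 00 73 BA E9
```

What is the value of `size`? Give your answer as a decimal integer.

`size` follows `payload_len` (1 B), `reserved` (1 B), `checksum` (8 B), so it starts at offset 1 + 1 + 8 = 10 and occupies 2 bytes.
Bytes at offsets 10..11: 00 73.
Little-endian: lowest address holds the least-significant byte.
Reassemble most-significant byte first: 73 00 → 0x7300.
0x7300 = 29440.

29440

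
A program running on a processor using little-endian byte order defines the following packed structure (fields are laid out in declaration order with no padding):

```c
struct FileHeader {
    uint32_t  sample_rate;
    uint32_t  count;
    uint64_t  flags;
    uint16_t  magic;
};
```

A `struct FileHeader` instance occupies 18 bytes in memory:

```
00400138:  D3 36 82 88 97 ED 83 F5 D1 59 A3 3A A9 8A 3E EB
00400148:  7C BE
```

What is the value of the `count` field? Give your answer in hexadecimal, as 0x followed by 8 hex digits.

0xF583ED97

`count` follows `sample_rate` (4 bytes), so it starts at byte offset 4 and occupies 4 bytes.
Bytes at offsets 4..7: 97 ED 83 F5.
Little-endian: lowest address holds the least-significant byte.
Reassemble most-significant byte first: F5 83 ED 97 → 0xF583ED97.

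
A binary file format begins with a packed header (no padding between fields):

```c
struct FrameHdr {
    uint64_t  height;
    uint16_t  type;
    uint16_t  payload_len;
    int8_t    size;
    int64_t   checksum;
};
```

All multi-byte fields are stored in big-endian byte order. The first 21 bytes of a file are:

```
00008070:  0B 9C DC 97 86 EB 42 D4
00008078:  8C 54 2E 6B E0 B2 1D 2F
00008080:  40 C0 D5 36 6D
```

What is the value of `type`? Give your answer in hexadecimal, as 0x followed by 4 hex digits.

0x8C54

`type` follows `height` (8 bytes), so it starts at byte offset 8 and occupies 2 bytes.
Bytes at offsets 8..9: 8C 54.
Big-endian stores the most-significant byte at the lowest address.
The bytes are already most-significant first: 0x8C54.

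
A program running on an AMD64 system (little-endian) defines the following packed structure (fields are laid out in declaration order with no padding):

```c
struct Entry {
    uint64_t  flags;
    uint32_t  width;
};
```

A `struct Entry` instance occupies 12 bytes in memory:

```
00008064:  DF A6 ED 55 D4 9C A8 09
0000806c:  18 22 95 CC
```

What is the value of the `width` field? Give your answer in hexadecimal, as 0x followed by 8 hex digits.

`width` follows `flags` (8 bytes), so it starts at byte offset 8 and occupies 4 bytes.
Bytes at offsets 8..11: 18 22 95 CC.
In little-endian order the low byte comes first in memory.
Reassemble most-significant byte first: CC 95 22 18 → 0xCC952218.

0xCC952218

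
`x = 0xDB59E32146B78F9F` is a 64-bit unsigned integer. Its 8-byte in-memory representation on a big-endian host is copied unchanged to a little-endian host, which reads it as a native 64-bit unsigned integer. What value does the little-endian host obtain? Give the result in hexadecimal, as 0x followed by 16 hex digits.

0x9F8FB74621E359DB

Stored big-endian, the bytes at ascending addresses are DB 59 E3 21 46 B7 8F 9F.
Read back as little-endian, the first byte is least significant, giving 0x9F8FB74621E359DB.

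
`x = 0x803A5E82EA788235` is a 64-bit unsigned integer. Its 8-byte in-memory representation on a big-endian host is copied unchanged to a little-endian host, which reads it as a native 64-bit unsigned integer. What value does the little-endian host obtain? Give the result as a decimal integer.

3855777179587459712

Stored big-endian, the bytes at ascending addresses are 80 3A 5E 82 EA 78 82 35.
Read back as little-endian, the first byte is least significant, giving 0x358278EA825E3A80.
0x358278EA825E3A80 = 3855777179587459712.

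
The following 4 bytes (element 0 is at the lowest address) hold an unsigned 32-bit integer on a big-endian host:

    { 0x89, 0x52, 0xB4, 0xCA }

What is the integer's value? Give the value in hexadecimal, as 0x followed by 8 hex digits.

0x8952B4CA

In big-endian order the high byte comes first in memory.
The bytes are already most-significant first: 0x8952B4CA.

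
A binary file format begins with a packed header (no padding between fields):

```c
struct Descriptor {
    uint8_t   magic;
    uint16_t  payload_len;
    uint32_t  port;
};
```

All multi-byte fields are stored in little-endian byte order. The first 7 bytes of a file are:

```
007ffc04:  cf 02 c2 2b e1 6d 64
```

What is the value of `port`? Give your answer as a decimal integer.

`port` follows `magic` (1 B), `payload_len` (2 B), so it starts at offset 1 + 2 = 3 and occupies 4 bytes.
Bytes at offsets 3..6: 2B E1 6D 64.
Little-endian: lowest address holds the least-significant byte.
Reassemble most-significant byte first: 64 6D E1 2B → 0x646DE12B.
0x646DE12B = 1684922667.

1684922667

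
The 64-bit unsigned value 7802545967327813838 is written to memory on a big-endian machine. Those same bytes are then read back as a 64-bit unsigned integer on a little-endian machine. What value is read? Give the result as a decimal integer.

7802545967327813838 in 64-bit hexadecimal is 0x6C483637B63B20CE.
Stored big-endian, the bytes at ascending addresses are 6C 48 36 37 B6 3B 20 CE.
Read back as little-endian, the first byte is least significant, giving 0xCE203BB63736486C.
0xCE203BB63736486C = 14852937224864286828.

14852937224864286828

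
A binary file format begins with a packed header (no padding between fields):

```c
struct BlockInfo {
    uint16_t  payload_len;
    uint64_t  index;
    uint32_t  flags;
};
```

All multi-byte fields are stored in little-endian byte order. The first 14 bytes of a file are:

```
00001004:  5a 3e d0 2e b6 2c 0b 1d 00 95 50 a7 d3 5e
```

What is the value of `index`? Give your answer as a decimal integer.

10736613445483245264

`index` follows `payload_len` (2 bytes), so it starts at byte offset 2 and occupies 8 bytes.
Bytes at offsets 2..9: D0 2E B6 2C 0B 1D 00 95.
Little-endian: lowest address holds the least-significant byte.
Reassemble most-significant byte first: 95 00 1D 0B 2C B6 2E D0 → 0x95001D0B2CB62ED0.
0x95001D0B2CB62ED0 = 10736613445483245264.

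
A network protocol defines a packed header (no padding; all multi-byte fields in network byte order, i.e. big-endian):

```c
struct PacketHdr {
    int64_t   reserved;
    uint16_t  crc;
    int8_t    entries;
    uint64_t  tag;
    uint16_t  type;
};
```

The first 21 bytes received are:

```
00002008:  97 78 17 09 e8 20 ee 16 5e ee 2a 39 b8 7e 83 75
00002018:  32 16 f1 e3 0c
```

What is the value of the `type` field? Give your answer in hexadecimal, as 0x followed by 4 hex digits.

`type` follows `reserved` (8 B), `crc` (2 B), `entries` (1 B), `tag` (8 B), so it starts at offset 8 + 2 + 1 + 8 = 19 and occupies 2 bytes.
Bytes at offsets 19..20: E3 0C.
Big-endian: lowest address holds the most-significant byte.
The bytes are already most-significant first: 0xE30C.

0xE30C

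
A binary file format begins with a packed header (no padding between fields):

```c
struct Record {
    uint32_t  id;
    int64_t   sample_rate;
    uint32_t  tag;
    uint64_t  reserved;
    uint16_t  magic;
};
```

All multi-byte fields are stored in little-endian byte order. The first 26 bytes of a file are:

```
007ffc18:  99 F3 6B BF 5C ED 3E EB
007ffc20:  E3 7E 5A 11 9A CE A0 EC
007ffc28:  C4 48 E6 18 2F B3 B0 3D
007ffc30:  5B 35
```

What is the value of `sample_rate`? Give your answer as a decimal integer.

`sample_rate` follows `id` (4 bytes), so it starts at byte offset 4 and occupies 8 bytes.
Bytes at offsets 4..11: 5C ED 3E EB E3 7E 5A 11.
In little-endian order the low byte comes first in memory.
Reassemble most-significant byte first: 11 5A 7E E3 EB 3E ED 5C → 0x115A7EE3EB3EED5C.
0x115A7EE3EB3EED5C = 1250451363918179676.

1250451363918179676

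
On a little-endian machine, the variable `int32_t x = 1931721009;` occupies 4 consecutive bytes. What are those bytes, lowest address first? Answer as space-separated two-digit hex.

1931721009 in hexadecimal, padded to 32 bits, is 0x7323B931.
Split into bytes (most-significant first): 73 23 B9 31.
In little-endian order the low byte comes first in memory.
So at ascending addresses the bytes are 31 B9 23 73.

31 B9 23 73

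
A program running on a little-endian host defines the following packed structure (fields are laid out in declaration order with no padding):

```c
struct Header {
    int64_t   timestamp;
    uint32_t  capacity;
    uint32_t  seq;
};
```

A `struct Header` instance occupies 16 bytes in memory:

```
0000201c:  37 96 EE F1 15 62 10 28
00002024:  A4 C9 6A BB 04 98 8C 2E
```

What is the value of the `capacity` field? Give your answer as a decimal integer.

3144337828

`capacity` follows `timestamp` (8 bytes), so it starts at byte offset 8 and occupies 4 bytes.
Bytes at offsets 8..11: A4 C9 6A BB.
In little-endian order the low byte comes first in memory.
Reassemble most-significant byte first: BB 6A C9 A4 → 0xBB6AC9A4.
0xBB6AC9A4 = 3144337828.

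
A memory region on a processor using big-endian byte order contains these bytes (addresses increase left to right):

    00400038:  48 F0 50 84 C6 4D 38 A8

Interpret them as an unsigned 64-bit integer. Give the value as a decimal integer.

Big-endian: lowest address holds the most-significant byte.
The bytes are already most-significant first: 0x48F05084C64D38A8.
0x48F05084C64D38A8 = 5255789296334223528.

5255789296334223528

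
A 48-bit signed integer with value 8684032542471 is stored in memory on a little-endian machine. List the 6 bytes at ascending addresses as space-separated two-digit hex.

8684032542471 in hexadecimal, padded to 48 bits, is 0x07E5E8ACC707.
Split into bytes (most-significant first): 07 E5 E8 AC C7 07.
Little-endian: lowest address holds the least-significant byte.
So at ascending addresses the bytes are 07 C7 AC E8 E5 07.

07 C7 AC E8 E5 07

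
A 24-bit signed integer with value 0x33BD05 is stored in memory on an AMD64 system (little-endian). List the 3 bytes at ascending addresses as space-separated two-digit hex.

Split into bytes (most-significant first): 33 BD 05.
Little-endian: lowest address holds the least-significant byte.
So at ascending addresses the bytes are 05 BD 33.

05 BD 33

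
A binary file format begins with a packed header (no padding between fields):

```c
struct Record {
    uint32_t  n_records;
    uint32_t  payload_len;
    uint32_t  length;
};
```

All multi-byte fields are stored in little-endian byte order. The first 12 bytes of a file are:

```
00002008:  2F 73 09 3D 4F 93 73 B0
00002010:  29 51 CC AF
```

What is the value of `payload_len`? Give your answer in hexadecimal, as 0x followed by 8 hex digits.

`payload_len` follows `n_records` (4 bytes), so it starts at byte offset 4 and occupies 4 bytes.
Bytes at offsets 4..7: 4F 93 73 B0.
Little-endian stores the least-significant byte at the lowest address.
Reassemble most-significant byte first: B0 73 93 4F → 0xB073934F.

0xB073934F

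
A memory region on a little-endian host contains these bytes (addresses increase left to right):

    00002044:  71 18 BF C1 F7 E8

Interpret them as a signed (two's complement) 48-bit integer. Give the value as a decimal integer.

Little-endian stores the least-significant byte at the lowest address.
Reassemble most-significant byte first: E8 F7 C1 BF 18 71 → 0xE8F7C1BF1871.
Top bit is set, so as a signed 48-bit value this is 0xE8F7C1BF1871 − 2^48 = -25324171618191.

-25324171618191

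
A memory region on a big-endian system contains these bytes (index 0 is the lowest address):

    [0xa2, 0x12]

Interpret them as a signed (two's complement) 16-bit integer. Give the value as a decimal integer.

Big-endian: lowest address holds the most-significant byte.
The bytes are already most-significant first: 0xA212.
Top bit is set, so as a signed 16-bit value this is 0xA212 − 2^16 = -24046.

-24046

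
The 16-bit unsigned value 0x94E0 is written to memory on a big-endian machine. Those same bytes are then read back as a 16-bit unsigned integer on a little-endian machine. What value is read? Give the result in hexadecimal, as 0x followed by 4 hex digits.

Stored big-endian, the bytes at ascending addresses are 94 E0.
Read back as little-endian, the first byte is least significant, giving 0xE094.

0xE094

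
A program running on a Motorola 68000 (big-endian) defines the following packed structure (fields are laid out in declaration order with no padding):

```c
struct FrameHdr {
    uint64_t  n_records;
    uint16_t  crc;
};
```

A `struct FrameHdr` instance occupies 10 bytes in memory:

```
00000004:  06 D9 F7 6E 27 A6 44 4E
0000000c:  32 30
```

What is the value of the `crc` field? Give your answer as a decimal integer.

`crc` follows `n_records` (8 bytes), so it starts at byte offset 8 and occupies 2 bytes.
Bytes at offsets 8..9: 32 30.
Big-endian stores the most-significant byte at the lowest address.
The bytes are already most-significant first: 0x3230.
0x3230 = 12848.

12848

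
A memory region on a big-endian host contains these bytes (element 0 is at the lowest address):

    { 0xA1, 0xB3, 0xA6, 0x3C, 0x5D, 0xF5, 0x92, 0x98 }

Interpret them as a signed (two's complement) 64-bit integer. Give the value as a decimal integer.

-6794904634567322984

In big-endian order the high byte comes first in memory.
The bytes are already most-significant first: 0xA1B3A63C5DF59298.
Top bit is set, so as a signed 64-bit value this is 0xA1B3A63C5DF59298 − 2^64 = -6794904634567322984.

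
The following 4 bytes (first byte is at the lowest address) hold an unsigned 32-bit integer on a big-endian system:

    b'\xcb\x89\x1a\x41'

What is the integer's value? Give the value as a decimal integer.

3414760001

In big-endian order the high byte comes first in memory.
The bytes are already most-significant first: 0xCB891A41.
0xCB891A41 = 3414760001.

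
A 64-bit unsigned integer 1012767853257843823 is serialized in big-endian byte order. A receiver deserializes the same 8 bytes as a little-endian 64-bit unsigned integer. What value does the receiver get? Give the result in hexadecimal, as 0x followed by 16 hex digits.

0x6F645E25FF120E0E

1012767853257843823 in 64-bit hexadecimal is 0x0E0E12FF255E646F.
Stored big-endian, the bytes at ascending addresses are 0E 0E 12 FF 25 5E 64 6F.
Read back as little-endian, the first byte is least significant, giving 0x6F645E25FF120E0E.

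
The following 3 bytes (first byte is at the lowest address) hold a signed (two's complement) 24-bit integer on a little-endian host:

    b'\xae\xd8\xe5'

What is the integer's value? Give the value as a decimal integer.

Little-endian: lowest address holds the least-significant byte.
Reassemble most-significant byte first: E5 D8 AE → 0xE5D8AE.
Top bit is set, so as a signed 24-bit value this is 0xE5D8AE − 2^24 = -1714002.

-1714002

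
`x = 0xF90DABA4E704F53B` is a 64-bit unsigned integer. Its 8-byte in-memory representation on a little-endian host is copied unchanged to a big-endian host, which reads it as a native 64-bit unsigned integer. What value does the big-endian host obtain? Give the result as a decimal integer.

4320364810478489081

Stored little-endian, the bytes at ascending addresses are 3B F5 04 E7 A4 AB 0D F9.
Read back as big-endian, the last byte is least significant, giving 0x3BF504E7A4AB0DF9.
0x3BF504E7A4AB0DF9 = 4320364810478489081.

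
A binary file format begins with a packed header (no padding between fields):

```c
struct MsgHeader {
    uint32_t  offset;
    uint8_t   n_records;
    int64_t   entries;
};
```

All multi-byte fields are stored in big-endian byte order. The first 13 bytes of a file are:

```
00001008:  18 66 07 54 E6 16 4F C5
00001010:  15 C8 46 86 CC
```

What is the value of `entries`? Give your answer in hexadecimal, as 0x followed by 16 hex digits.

0x164FC515C84686CC

`entries` follows `offset` (4 B), `n_records` (1 B), so it starts at offset 4 + 1 = 5 and occupies 8 bytes.
Bytes at offsets 5..12: 16 4F C5 15 C8 46 86 CC.
Big-endian: lowest address holds the most-significant byte.
The bytes are already most-significant first: 0x164FC515C84686CC.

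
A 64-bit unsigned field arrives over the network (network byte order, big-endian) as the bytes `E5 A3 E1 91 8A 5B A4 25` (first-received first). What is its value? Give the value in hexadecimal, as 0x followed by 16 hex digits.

Big-endian: lowest address holds the most-significant byte.
The bytes are already most-significant first: 0xE5A3E1918A5BA425.

0xE5A3E1918A5BA425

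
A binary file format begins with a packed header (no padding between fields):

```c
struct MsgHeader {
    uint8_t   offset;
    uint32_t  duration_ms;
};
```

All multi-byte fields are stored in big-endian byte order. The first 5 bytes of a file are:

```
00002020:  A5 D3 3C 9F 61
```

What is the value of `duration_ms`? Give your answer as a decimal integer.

3543965537

`duration_ms` follows `offset` (1 byte), so it starts at byte offset 1 and occupies 4 bytes.
Bytes at offsets 1..4: D3 3C 9F 61.
Big-endian stores the most-significant byte at the lowest address.
The bytes are already most-significant first: 0xD33C9F61.
0xD33C9F61 = 3543965537.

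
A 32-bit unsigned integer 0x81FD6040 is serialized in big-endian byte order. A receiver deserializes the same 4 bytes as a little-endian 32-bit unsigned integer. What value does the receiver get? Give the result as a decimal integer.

1080098177

Stored big-endian, the bytes at ascending addresses are 81 FD 60 40.
Read back as little-endian, the first byte is least significant, giving 0x4060FD81.
0x4060FD81 = 1080098177.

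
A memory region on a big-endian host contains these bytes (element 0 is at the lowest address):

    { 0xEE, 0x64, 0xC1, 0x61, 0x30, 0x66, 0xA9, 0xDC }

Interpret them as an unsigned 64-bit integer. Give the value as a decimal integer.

17178067501865937372

In big-endian order the high byte comes first in memory.
The bytes are already most-significant first: 0xEE64C1613066A9DC.
0xEE64C1613066A9DC = 17178067501865937372.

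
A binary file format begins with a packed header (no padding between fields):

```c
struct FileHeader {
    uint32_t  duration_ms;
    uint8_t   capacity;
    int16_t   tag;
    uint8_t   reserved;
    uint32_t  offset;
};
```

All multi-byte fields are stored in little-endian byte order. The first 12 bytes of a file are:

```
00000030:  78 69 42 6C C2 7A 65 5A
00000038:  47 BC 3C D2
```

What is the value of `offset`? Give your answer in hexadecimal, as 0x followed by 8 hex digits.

0xD23CBC47

`offset` follows `duration_ms` (4 B), `capacity` (1 B), `tag` (2 B), `reserved` (1 B), so it starts at offset 4 + 1 + 2 + 1 = 8 and occupies 4 bytes.
Bytes at offsets 8..11: 47 BC 3C D2.
Little-endian stores the least-significant byte at the lowest address.
Reassemble most-significant byte first: D2 3C BC 47 → 0xD23CBC47.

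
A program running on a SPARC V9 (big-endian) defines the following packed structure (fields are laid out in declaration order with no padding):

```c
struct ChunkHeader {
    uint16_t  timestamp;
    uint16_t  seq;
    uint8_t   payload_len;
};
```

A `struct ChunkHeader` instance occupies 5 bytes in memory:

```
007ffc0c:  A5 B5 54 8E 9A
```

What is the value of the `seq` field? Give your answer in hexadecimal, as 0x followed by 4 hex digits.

0x548E

`seq` follows `timestamp` (2 bytes), so it starts at byte offset 2 and occupies 2 bytes.
Bytes at offsets 2..3: 54 8E.
Big-endian stores the most-significant byte at the lowest address.
The bytes are already most-significant first: 0x548E.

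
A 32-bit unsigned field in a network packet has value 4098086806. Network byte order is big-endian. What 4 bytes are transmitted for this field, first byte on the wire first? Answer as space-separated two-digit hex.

4098086806 in hexadecimal, padded to 32 bits, is 0xF443D796.
Split into bytes (most-significant first): F4 43 D7 96.
Big-endian: lowest address holds the most-significant byte.
So the memory order matches the most-significant-first order: F4 43 D7 96.

F4 43 D7 96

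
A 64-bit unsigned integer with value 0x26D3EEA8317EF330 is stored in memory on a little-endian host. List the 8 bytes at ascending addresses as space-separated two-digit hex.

30 F3 7E 31 A8 EE D3 26

Split into bytes (most-significant first): 26 D3 EE A8 31 7E F3 30.
Little-endian: lowest address holds the least-significant byte.
So at ascending addresses the bytes are 30 F3 7E 31 A8 EE D3 26.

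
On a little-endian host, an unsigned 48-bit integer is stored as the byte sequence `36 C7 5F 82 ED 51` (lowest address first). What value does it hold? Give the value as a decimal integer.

Little-endian stores the least-significant byte at the lowest address.
Reassemble most-significant byte first: 51 ED 82 5F C7 36 → 0x51ED825FC736.
0x51ED825FC736 = 90080536414006.

90080536414006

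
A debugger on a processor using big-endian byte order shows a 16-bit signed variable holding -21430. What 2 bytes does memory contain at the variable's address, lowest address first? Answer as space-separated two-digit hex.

AC 4A

Two's complement of -21430 in 16 bits: 21430 = 0x53B6; invert → 0xAC49; add 1 → 0xAC4A.
Split into bytes (most-significant first): AC 4A.
Big-endian stores the most-significant byte at the lowest address.
So the memory order matches the most-significant-first order: AC 4A.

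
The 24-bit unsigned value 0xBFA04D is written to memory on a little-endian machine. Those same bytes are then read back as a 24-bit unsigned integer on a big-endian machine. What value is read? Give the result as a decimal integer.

Stored little-endian, the bytes at ascending addresses are 4D A0 BF.
Read back as big-endian, the last byte is least significant, giving 0x4DA0BF.
0x4DA0BF = 5087423.

5087423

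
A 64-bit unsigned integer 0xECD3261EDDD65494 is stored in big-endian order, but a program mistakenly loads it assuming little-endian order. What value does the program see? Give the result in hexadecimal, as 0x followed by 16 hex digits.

0x9454D6DD1E26D3EC

Stored big-endian, the bytes at ascending addresses are EC D3 26 1E DD D6 54 94.
Read back as little-endian, the first byte is least significant, giving 0x9454D6DD1E26D3EC.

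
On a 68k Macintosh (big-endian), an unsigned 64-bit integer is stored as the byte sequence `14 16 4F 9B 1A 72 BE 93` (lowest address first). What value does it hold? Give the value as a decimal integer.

Big-endian stores the most-significant byte at the lowest address.
The bytes are already most-significant first: 0x14164F9B1A72BE93.
0x14164F9B1A72BE93 = 1447431857828445843.

1447431857828445843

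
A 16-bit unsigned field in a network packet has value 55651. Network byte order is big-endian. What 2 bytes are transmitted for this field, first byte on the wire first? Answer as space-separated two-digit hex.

D9 63

55651 in hexadecimal, padded to 16 bits, is 0xD963.
Split into bytes (most-significant first): D9 63.
Big-endian: lowest address holds the most-significant byte.
So the memory order matches the most-significant-first order: D9 63.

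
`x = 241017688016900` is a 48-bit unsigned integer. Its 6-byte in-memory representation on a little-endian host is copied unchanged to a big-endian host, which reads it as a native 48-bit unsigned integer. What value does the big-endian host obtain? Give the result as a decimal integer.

5259947488475

241017688016900 in 48-bit hexadecimal is 0xDB344DADC804.
Stored little-endian, the bytes at ascending addresses are 04 C8 AD 4D 34 DB.
Read back as big-endian, the last byte is least significant, giving 0x04C8AD4D34DB.
0x04C8AD4D34DB = 5259947488475.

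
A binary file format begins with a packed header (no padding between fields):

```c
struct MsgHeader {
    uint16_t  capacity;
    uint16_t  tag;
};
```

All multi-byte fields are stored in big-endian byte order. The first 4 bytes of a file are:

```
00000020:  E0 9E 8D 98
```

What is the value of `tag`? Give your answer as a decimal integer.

`tag` follows `capacity` (2 bytes), so it starts at byte offset 2 and occupies 2 bytes.
Bytes at offsets 2..3: 8D 98.
Big-endian: lowest address holds the most-significant byte.
The bytes are already most-significant first: 0x8D98.
0x8D98 = 36248.

36248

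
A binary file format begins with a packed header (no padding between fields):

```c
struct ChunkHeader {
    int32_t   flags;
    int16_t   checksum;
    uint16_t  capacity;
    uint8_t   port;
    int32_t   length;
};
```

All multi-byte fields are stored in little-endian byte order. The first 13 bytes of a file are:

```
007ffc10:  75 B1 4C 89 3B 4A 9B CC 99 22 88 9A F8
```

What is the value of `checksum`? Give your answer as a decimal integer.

`checksum` follows `flags` (4 bytes), so it starts at byte offset 4 and occupies 2 bytes.
Bytes at offsets 4..5: 3B 4A.
Little-endian: lowest address holds the least-significant byte.
Reassemble most-significant byte first: 4A 3B → 0x4A3B.
0x4A3B = 19003.

19003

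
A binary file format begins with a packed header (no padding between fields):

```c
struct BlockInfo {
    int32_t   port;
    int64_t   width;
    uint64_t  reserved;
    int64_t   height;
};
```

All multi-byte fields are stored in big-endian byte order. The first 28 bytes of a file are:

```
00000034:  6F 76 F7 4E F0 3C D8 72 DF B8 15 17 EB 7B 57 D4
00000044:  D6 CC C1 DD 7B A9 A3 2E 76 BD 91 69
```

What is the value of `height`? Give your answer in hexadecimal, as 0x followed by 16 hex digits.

`height` follows `port` (4 B), `width` (8 B), `reserved` (8 B), so it starts at offset 4 + 8 + 8 = 20 and occupies 8 bytes.
Bytes at offsets 20..27: 7B A9 A3 2E 76 BD 91 69.
Big-endian: lowest address holds the most-significant byte.
The bytes are already most-significant first: 0x7BA9A32E76BD9169.

0x7BA9A32E76BD9169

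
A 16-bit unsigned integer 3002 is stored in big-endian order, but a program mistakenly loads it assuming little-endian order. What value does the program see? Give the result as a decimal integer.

3002 in 16-bit hexadecimal is 0x0BBA.
Stored big-endian, the bytes at ascending addresses are 0B BA.
Read back as little-endian, the first byte is least significant, giving 0xBA0B.
0xBA0B = 47627.

47627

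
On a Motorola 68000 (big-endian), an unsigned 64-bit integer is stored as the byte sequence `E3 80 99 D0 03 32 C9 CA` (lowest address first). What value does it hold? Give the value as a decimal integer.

16393271762314512842

In big-endian order the high byte comes first in memory.
The bytes are already most-significant first: 0xE38099D00332C9CA.
0xE38099D00332C9CA = 16393271762314512842.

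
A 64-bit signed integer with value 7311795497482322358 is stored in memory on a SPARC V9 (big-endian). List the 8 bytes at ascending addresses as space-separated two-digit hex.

7311795497482322358 in hexadecimal, padded to 64 bits, is 0x6578B743F1BC01B6.
Split into bytes (most-significant first): 65 78 B7 43 F1 BC 01 B6.
Big-endian stores the most-significant byte at the lowest address.
So the memory order matches the most-significant-first order: 65 78 B7 43 F1 BC 01 B6.

65 78 B7 43 F1 BC 01 B6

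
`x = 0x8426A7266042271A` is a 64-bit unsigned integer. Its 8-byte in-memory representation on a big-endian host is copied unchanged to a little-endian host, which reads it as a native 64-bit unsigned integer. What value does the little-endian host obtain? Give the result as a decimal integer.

Stored big-endian, the bytes at ascending addresses are 84 26 A7 26 60 42 27 1A.
Read back as little-endian, the first byte is least significant, giving 0x1A27426026A72684.
0x1A27426026A72684 = 1884547949810624132.

1884547949810624132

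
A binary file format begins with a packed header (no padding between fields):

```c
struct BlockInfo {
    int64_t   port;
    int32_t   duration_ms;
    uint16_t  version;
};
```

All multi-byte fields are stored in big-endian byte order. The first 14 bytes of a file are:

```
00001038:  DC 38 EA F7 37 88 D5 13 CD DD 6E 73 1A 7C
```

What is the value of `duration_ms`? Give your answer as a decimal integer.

-841126285

`duration_ms` follows `port` (8 bytes), so it starts at byte offset 8 and occupies 4 bytes.
Bytes at offsets 8..11: CD DD 6E 73.
Big-endian stores the most-significant byte at the lowest address.
The bytes are already most-significant first: 0xCDDD6E73.
Top bit is set, so as a signed 32-bit value this is 0xCDDD6E73 − 2^32 = -841126285.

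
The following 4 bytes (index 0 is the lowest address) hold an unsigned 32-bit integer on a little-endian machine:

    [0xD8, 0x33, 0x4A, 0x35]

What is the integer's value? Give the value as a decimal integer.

894055384

In little-endian order the low byte comes first in memory.
Reassemble most-significant byte first: 35 4A 33 D8 → 0x354A33D8.
0x354A33D8 = 894055384.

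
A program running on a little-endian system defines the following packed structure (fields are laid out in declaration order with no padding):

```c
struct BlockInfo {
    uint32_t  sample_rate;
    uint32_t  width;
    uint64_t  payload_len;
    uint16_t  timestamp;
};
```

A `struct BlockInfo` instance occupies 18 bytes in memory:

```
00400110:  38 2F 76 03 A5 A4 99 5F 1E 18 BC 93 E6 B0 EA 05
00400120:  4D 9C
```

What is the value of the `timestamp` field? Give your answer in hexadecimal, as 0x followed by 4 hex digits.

0x9C4D

`timestamp` follows `sample_rate` (4 B), `width` (4 B), `payload_len` (8 B), so it starts at offset 4 + 4 + 8 = 16 and occupies 2 bytes.
Bytes at offsets 16..17: 4D 9C.
Little-endian stores the least-significant byte at the lowest address.
Reassemble most-significant byte first: 9C 4D → 0x9C4D.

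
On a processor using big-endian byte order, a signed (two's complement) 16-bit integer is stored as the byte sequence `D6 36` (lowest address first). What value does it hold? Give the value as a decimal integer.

-10698

In big-endian order the high byte comes first in memory.
The bytes are already most-significant first: 0xD636.
Top bit is set, so as a signed 16-bit value this is 0xD636 − 2^16 = -10698.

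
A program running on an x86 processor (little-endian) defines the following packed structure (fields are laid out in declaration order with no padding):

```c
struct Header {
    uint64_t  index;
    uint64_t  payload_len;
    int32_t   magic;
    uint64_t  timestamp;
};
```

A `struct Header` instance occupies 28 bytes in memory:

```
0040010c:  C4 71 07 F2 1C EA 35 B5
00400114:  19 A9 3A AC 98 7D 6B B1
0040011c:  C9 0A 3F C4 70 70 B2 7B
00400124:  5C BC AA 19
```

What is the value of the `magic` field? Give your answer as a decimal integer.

`magic` follows `index` (8 B), `payload_len` (8 B), so it starts at offset 8 + 8 = 16 and occupies 4 bytes.
Bytes at offsets 16..19: C9 0A 3F C4.
Little-endian stores the least-significant byte at the lowest address.
Reassemble most-significant byte first: C4 3F 0A C9 → 0xC43F0AC9.
Top bit is set, so as a signed 32-bit value this is 0xC43F0AC9 − 2^32 = -1002501431.

-1002501431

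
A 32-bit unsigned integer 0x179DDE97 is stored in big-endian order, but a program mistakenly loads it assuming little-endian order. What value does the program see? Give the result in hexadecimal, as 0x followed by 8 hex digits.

Stored big-endian, the bytes at ascending addresses are 17 9D DE 97.
Read back as little-endian, the first byte is least significant, giving 0x97DE9D17.

0x97DE9D17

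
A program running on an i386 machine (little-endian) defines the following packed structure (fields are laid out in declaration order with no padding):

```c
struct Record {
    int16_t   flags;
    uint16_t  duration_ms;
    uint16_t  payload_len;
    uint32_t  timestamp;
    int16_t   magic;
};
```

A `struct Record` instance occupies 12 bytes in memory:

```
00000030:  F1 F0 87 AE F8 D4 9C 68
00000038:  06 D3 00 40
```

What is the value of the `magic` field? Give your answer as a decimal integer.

16384

`magic` follows `flags` (2 B), `duration_ms` (2 B), `payload_len` (2 B), `timestamp` (4 B), so it starts at offset 2 + 2 + 2 + 4 = 10 and occupies 2 bytes.
Bytes at offsets 10..11: 00 40.
In little-endian order the low byte comes first in memory.
Reassemble most-significant byte first: 40 00 → 0x4000.
0x4000 = 16384.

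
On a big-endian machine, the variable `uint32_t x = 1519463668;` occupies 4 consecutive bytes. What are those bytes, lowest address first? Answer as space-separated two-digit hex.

1519463668 in hexadecimal, padded to 32 bits, is 0x5A912CF4.
Split into bytes (most-significant first): 5A 91 2C F4.
Big-endian stores the most-significant byte at the lowest address.
So the memory order matches the most-significant-first order: 5A 91 2C F4.

5A 91 2C F4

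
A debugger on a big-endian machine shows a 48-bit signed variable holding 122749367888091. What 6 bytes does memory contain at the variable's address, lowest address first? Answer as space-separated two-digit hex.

122749367888091 in hexadecimal, padded to 48 bits, is 0x6FA3D07828DB.
Split into bytes (most-significant first): 6F A3 D0 78 28 DB.
In big-endian order the high byte comes first in memory.
So the memory order matches the most-significant-first order: 6F A3 D0 78 28 DB.

6F A3 D0 78 28 DB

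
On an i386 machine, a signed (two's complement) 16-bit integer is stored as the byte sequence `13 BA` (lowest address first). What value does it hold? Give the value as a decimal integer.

Little-endian: lowest address holds the least-significant byte.
Reassemble most-significant byte first: BA 13 → 0xBA13.
Top bit is set, so as a signed 16-bit value this is 0xBA13 − 2^16 = -17901.

-17901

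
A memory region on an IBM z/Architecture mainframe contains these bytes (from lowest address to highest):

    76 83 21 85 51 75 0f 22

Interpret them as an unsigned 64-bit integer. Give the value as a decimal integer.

In big-endian order the high byte comes first in memory.
The bytes are already most-significant first: 0x7683218551750F22.
0x7683218551750F22 = 8539706174905585442.

8539706174905585442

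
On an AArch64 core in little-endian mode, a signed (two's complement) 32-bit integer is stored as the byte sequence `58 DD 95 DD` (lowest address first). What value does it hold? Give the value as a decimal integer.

Little-endian stores the least-significant byte at the lowest address.
Reassemble most-significant byte first: DD 95 DD 58 → 0xDD95DD58.
Top bit is set, so as a signed 32-bit value this is 0xDD95DD58 − 2^32 = -577381032.

-577381032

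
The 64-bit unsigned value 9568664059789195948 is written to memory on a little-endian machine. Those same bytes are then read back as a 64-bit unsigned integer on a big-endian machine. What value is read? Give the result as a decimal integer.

9568664059789195948 in 64-bit hexadecimal is 0x84CAB943F2C83AAC.
Stored little-endian, the bytes at ascending addresses are AC 3A C8 F2 43 B9 CA 84.
Read back as big-endian, the last byte is least significant, giving 0xAC3AC8F243B9CA84.
0xAC3AC8F243B9CA84 = 12410452666016713348.

12410452666016713348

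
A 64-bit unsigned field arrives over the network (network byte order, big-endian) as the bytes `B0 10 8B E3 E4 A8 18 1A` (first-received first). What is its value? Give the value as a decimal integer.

Big-endian: lowest address holds the most-significant byte.
The bytes are already most-significant first: 0xB0108BE3E4A8181A.
0xB0108BE3E4A8181A = 12686793961212745754.

12686793961212745754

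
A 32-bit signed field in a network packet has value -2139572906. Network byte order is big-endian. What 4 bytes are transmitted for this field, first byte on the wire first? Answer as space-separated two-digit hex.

Two's complement of -2139572906 in 32 bits: 2139572906 = 0x7F874AAA; invert → 0x8078B555; add 1 → 0x8078B556.
Split into bytes (most-significant first): 80 78 B5 56.
Big-endian: lowest address holds the most-significant byte.
So the memory order matches the most-significant-first order: 80 78 B5 56.

80 78 B5 56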